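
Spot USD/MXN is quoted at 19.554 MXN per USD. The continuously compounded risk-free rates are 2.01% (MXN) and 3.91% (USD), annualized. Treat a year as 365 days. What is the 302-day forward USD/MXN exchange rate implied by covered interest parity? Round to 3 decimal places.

19.249

F = S·e^((r_MXN − r_USD)T) = 19.554 · e^((0.0201 − 0.0391) × 302/365)
= 19.554 · e^-0.015721 = 19.554 × 0.984402
F = 19.249 MXN per USD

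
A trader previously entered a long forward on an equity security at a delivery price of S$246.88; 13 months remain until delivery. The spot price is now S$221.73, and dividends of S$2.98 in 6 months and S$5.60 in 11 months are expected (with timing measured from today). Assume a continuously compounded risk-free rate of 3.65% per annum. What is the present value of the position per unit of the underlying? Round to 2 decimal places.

PV(remaining dividends) I = 2.98·e^(−0.0365·6/12) + 5.60·e^(−0.0365·11/12) = 8.3418
Current forward F = (S − I)·e^(rT) = (221.73 − 8.3418)·e^(0.0365·13/12) = 213.3882 × 1.040334 = 221.9950
Value (long) = (F − K)·e^(−rT) = (221.9950 − 246.88) × 0.961230 = -23.9202
Value = -S$23.92

-S$23.92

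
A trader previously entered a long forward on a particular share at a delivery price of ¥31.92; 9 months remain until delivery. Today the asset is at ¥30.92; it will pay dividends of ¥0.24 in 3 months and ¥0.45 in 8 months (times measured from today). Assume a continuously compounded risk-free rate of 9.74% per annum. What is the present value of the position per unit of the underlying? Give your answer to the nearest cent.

PV(remaining dividends) I = 0.24·e^(−0.0974·3/12) + 0.45·e^(−0.0974·8/12) = 0.6559
Current forward F = (S − I)·e^(rT) = (30.92 − 0.6559)·e^(0.0974·9/12) = 30.2641 × 1.075784 = 32.5576
Value (long) = (F − K)·e^(−rT) = (32.5576 − 31.92) × 0.929554 = 0.5927
Value = ¥0.59

¥0.59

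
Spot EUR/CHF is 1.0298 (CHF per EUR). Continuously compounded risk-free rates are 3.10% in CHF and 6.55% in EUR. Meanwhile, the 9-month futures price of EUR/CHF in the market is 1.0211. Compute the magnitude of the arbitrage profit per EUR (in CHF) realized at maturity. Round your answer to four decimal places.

Fair futures: F* = S·e^(carry·T), with carry = (r_CHF − r_EUR) = 0.0310 − 0.0655 = -0.0345
F* = 1.0298 · e^(-0.0345 × 9/12) = 1.0298 · e^-0.025875 = 1.0298 × 0.974457 = 1.0035
Market 1.0211 > fair 1.0035: forward overpriced → cash-and-carry (buy spot, short the forward).
At maturity, profit = |F_mkt − F*| = |1.0211 − 1.0035| = 0.0176 per EUR (in CHF)

0.0176 per EUR (in CHF)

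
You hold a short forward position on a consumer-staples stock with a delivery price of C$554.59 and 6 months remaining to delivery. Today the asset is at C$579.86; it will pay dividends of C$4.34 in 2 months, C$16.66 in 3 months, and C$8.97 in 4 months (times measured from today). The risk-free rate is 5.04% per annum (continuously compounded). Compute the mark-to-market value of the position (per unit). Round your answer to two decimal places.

PV(remaining dividends) I = 4.34·e^(−0.0504·2/12) + 16.66·e^(−0.0504·3/12) + 8.97·e^(−0.0504·4/12) = 29.5757
Current forward F = (S − I)·e^(rT) = (579.86 − 29.5757)·e^(0.0504·6/12) = 550.2843 × 1.025520 = 564.3276
Value (long) = (F − K)·e^(−rT) = (564.3276 − 554.59) × 0.975115 = 9.4953
Short position value = −(long value) = -C$9.50

-C$9.50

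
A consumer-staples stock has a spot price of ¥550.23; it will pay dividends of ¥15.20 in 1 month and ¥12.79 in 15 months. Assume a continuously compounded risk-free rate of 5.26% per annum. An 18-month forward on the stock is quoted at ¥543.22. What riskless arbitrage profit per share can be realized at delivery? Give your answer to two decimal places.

PV(dividends) I = 15.20·e^(−0.0526·1/12) + 12.79·e^(−0.0526·15/12) = 27.1096
Fair forward F* = (S − I)·e^(rT) = (550.23 − 27.1096)·e^0.078900 = 523.1204 × 1.082096 = 566.0665
Market ¥543.22 < fair 566.0665: forward underpriced → reverse cash-and-carry (short the stock, invest proceeds at r, pay the dividends, go long the forward).
Profit at T = |F_mkt − F*| = |543.22 − 566.0665| = ¥22.85 per share

¥22.85 per share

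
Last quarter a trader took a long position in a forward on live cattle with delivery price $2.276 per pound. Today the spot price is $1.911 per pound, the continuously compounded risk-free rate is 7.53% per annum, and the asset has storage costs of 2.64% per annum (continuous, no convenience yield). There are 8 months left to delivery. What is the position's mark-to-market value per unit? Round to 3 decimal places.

-$0.220 per pound

Current fair forward for the remaining 8 months: F = S·e^((r + u)·T), (r + u) = 0.0753 + 0.0264 = 0.1017
F = 1.911 · e^(0.1017 × 8/12) = 1.911 × 1.070151 = 2.0451
Value of long forward = (F − K)·e^(−rT) = (2.0451 − 2.276) · e^(−0.0753·8/12)
= -0.2309 × 0.951039 = -0.220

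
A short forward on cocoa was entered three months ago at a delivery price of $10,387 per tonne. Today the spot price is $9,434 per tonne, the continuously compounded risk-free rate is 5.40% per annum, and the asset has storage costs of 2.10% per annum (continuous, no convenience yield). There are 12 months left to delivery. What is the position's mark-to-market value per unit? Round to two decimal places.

Current fair forward for the remaining 12 months: F = S·e^((r + u)·T), (r + u) = 0.0540 + 0.0210 = 0.0750
F = 9434 · e^(0.0750 × 12/12) = 9434 × 1.07788415 = 10168.7591
Value of long forward = (F − K)·e^(−rT) = (10168.7591 − 10387) · e^(−0.0540·12/12)
= -218.2409 × 0.94743211 = -206.77
Short position value = −(long value) = $206.77

$206.77 per tonne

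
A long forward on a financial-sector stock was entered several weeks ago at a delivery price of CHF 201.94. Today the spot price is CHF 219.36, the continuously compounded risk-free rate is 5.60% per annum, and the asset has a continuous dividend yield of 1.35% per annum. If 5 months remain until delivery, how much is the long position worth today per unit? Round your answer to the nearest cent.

Current fair forward for the remaining 5 months: F = S·e^((r − q)·T), (r − q) = 0.0560 − 0.0135 = 0.0425
F = 219.36 · e^(0.0425 × 5/12) = 219.36 × 1.017866 = 223.2791
Value of long forward = (F − K)·e^(−rT) = (223.2791 − 201.94) · e^(−0.0560·5/12)
= 21.3391 × 0.976937 = 20.85

CHF 20.85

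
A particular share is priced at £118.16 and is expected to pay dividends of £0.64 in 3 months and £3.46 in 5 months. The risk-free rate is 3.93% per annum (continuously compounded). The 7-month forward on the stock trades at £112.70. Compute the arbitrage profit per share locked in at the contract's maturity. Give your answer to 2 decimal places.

£4.07 per share

PV(dividends) I = 0.64·e^(−0.0393·3/12) + 3.46·e^(−0.0393·5/12) = 4.0375
Fair forward F* = (S − I)·e^(rT) = (118.16 − 4.0375)·e^0.022925 = 114.1225 × 1.023190 = 116.7690
Market £112.70 < fair 116.7690: forward underpriced → reverse cash-and-carry (short the stock, invest proceeds at r, pay the dividends, go long the forward).
Profit at T = |F_mkt − F*| = |112.70 − 116.7690| = £4.07 per share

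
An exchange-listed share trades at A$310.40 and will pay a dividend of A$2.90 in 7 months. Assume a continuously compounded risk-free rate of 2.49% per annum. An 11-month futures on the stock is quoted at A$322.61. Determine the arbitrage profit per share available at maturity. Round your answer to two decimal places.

A$7.97 per share

PV(dividends) I = 2.90·e^(−0.0249·7/12) = 2.8582
Fair futures F* = (S − I)·e^(rT) = (310.40 − 2.8582)·e^0.022825 = 307.5418 × 1.023087 = 314.6420
Market A$322.61 > fair 314.6420: forward overpriced → cash-and-carry (borrow at r, buy the stock and collect the dividends, short the forward).
Profit at T = |F_mkt − F*| = |322.61 − 314.6420| = A$7.97 per share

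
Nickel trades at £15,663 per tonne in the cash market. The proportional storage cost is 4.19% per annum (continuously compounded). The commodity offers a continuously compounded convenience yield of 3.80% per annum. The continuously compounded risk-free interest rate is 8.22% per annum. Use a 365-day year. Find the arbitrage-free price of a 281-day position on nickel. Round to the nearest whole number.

£16,736 per tonne

Net carry = r + u − y = 0.0822 + 0.0419 − 0.0380 = 0.0861
F = S·e^((r+u−y)T) = 15663 · e^(0.0861 × 281/365) = 15663 · e^0.066285
= 15663 × 1.068531 = £16,736 per tonne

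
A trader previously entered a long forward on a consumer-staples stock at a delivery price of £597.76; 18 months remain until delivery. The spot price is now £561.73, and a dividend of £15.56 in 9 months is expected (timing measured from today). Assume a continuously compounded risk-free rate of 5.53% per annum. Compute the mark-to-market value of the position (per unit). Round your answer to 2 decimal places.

-£3.37

PV(remaining dividends) I = 15.56·e^(−0.0553·9/12) = 14.9278
Current forward F = (S − I)·e^(rT) = (561.73 − 14.9278)·e^(0.0553·18/12) = 546.8022 × 1.086487 = 594.0935
Value (long) = (F − K)·e^(−rT) = (594.0935 − 597.76) × 0.920397 = -3.3746
Value = -£3.37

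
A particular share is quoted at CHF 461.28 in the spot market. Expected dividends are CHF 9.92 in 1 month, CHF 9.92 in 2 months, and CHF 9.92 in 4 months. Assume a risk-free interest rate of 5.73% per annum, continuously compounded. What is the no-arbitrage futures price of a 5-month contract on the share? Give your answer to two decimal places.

CHF 442.28

PV(dividends) I = 9.92·e^(−0.0573·1/12) + 9.92·e^(−0.0573·2/12) + 9.92·e^(−0.0573·4/12)
I = 9.8727 + 9.8257 + 9.7323 = 29.4307
F = (S − I)·e^(rT) = (461.28 − 29.4307) · e^(0.0573·5/12)
= 431.8493 · e^0.023875 = 431.8493 × 1.024162 = CHF 442.28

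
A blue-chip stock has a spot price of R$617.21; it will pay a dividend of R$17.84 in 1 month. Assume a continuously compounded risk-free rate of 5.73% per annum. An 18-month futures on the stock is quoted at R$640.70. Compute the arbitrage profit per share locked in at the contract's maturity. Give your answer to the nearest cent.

R$12.56 per share

PV(dividends) I = 17.84·e^(−0.0573·1/12) = 17.7550
Fair futures F* = (S − I)·e^(rT) = (617.21 − 17.7550)·e^0.085950 = 599.4550 × 1.089752 = 653.2573
Market R$640.70 < fair 653.2573: forward underpriced → reverse cash-and-carry (short the stock, invest proceeds at r, pay the dividends, go long the forward).
Profit at T = |F_mkt − F*| = |640.70 − 653.2573| = R$12.56 per share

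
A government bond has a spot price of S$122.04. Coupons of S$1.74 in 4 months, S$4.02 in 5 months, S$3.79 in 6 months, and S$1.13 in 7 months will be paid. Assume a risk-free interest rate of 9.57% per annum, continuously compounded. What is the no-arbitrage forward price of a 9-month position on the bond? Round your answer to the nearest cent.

PV(coupons) I = 1.74·e^(−0.0957·4/12) + 4.02·e^(−0.0957·5/12) + 3.79·e^(−0.0957·6/12) + 1.13·e^(−0.0957·7/12)
I = 1.6854 + 3.8629 + 3.6129 + 1.0686 = 10.2298
F = (S − I)·e^(rT) = (122.04 − 10.2298) · e^(0.0957·9/12)
= 111.8102 · e^0.071775 = 111.8102 × 1.074414 = S$120.13

S$120.13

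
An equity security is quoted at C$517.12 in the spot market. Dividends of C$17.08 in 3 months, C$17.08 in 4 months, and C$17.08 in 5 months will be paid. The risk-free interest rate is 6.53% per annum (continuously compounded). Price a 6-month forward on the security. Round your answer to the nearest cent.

PV(dividends) I = 17.08·e^(−0.0653·3/12) + 17.08·e^(−0.0653·4/12) + 17.08·e^(−0.0653·5/12)
I = 16.8034 + 16.7122 + 16.6215 = 50.1371
F = (S − I)·e^(rT) = (517.12 − 50.1371) · e^(0.0653·6/12)
= 466.9829 · e^0.032650 = 466.9829 × 1.033189 = C$482.48

C$482.48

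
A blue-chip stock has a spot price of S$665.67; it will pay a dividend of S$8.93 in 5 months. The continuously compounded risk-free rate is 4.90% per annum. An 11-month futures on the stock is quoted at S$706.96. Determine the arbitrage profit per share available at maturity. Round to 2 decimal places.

S$19.86 per share

PV(dividends) I = 8.93·e^(−0.0490·5/12) = 8.7495
Fair futures F* = (S − I)·e^(rT) = (665.67 − 8.7495)·e^0.044917 = 656.9205 × 1.045941 = 687.1001
Market S$706.96 > fair 687.1001: forward overpriced → cash-and-carry (borrow at r, buy the stock and collect the dividends, short the forward).
Profit at T = |F_mkt − F*| = |706.96 − 687.1001| = S$19.86 per share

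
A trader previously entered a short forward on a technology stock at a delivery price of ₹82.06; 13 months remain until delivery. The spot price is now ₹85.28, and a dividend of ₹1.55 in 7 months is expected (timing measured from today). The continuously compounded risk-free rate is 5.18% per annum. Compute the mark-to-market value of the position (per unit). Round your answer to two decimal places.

PV(remaining dividends) I = 1.55·e^(−0.0518·7/12) = 1.5039
Current forward F = (S − I)·e^(rT) = (85.28 − 1.5039)·e^(0.0518·13/12) = 83.7761 × 1.057721 = 88.6117
Value (long) = (F − K)·e^(−rT) = (88.6117 − 82.06) × 0.945429 = 6.1942
Short position value = −(long value) = -₹6.19

-₹6.19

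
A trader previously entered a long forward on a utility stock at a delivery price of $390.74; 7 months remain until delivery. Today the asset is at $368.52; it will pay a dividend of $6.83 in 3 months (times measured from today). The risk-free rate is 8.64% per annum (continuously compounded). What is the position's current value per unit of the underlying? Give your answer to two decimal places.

PV(remaining dividends) I = 6.83·e^(−0.0864·3/12) = 6.6841
Current forward F = (S − I)·e^(rT) = (368.52 − 6.6841)·e^(0.0864·7/12) = 361.8359 × 1.051692 = 380.5399
Value (long) = (F − K)·e^(−rT) = (380.5399 − 390.74) × 0.950849 = -9.6988
Value = -$9.70

-$9.70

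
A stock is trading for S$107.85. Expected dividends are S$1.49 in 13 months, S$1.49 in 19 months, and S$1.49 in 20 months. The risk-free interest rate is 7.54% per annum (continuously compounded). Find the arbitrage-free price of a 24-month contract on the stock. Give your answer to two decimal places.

S$120.74

PV(dividends) I = 1.49·e^(−0.0754·13/12) + 1.49·e^(−0.0754·19/12) + 1.49·e^(−0.0754·20/12)
I = 1.3731 + 1.3223 + 1.3140 = 4.0094
F = (S − I)·e^(rT) = (107.85 − 4.0094) · e^(0.0754·24/12)
= 103.8406 · e^0.150800 = 103.8406 × 1.162764 = S$120.74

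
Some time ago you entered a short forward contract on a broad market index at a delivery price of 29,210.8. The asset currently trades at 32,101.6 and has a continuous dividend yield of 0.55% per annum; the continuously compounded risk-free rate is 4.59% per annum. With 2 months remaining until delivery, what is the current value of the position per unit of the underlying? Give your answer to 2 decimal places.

Current fair forward for the remaining 2 months: F = S·e^((r − q)·T), (r − q) = 0.0459 − 0.0055 = 0.0404
F = 32101.6 · e^(0.0404 × 2/12) = 32101.6 × 1.00675605 = 32318.4800
Value of long forward = (F − K)·e^(−rT) = (32318.4800 − 29210.8) · e^(−0.0459·2/12)
= 3107.6800 × 0.99237919 = 3084.00
Short position value = −(long value) = -3084.00

-3084.00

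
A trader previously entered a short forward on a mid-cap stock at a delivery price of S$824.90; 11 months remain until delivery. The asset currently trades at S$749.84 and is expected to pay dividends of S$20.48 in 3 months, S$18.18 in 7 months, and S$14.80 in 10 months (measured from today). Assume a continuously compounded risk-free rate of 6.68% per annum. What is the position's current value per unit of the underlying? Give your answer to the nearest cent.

PV(remaining dividends) I = 20.48·e^(−0.0668·3/12) + 18.18·e^(−0.0668·7/12) + 14.80·e^(−0.0668·10/12) = 51.6247
Current forward F = (S − I)·e^(rT) = (749.84 − 51.6247)·e^(0.0668·11/12) = 698.2153 × 1.063147 = 742.3055
Value (long) = (F − K)·e^(−rT) = (742.3055 − 824.90) × 0.940604 = -77.6887
Short position value = −(long value) = S$77.69

S$77.69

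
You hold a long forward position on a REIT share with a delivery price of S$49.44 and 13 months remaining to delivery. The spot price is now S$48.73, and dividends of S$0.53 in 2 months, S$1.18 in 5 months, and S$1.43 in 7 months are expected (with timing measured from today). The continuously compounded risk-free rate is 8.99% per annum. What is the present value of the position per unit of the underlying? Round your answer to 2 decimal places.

S$0.86

PV(remaining dividends) I = 0.53·e^(−0.0899·2/12) + 1.18·e^(−0.0899·5/12) + 1.43·e^(−0.0899·7/12) = 3.0157
Current forward F = (S − I)·e^(rT) = (48.73 − 3.0157)·e^(0.0899·13/12) = 45.7143 × 1.102292 = 50.3905
Value (long) = (F − K)·e^(−rT) = (50.3905 − 49.44) × 0.907201 = 0.8623
Value = S$0.86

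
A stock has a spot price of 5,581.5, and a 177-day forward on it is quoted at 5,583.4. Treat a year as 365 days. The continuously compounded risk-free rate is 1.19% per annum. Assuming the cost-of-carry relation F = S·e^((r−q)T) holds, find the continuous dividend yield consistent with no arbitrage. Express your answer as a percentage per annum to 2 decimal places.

1.12%

From F = S·e^((r−q)T): (r − q) = ln(F/S)/T
ln(5583.4/5581.5) = ln(1.000340) = 0.000340
(r − q) = 0.000340 / (177/365) = 0.000701
q = r − ln(F/S)/T = 0.0119 − 0.000701 = 0.011199
q = 1.12%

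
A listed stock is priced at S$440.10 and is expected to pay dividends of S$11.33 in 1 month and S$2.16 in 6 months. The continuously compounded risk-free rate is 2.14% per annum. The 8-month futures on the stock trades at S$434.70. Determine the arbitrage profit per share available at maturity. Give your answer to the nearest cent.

S$1.92 per share

PV(dividends) I = 11.33·e^(−0.0214·1/12) + 2.16·e^(−0.0214·6/12) = 13.4468
Fair futures F* = (S − I)·e^(rT) = (440.10 − 13.4468)·e^0.014267 = 426.6532 × 1.014369 = 432.7838
Market S$434.70 > fair 432.7838: forward overpriced → cash-and-carry (borrow at r, buy the stock and collect the dividends, short the forward).
Profit at T = |F_mkt − F*| = |434.70 − 432.7838| = S$1.92 per share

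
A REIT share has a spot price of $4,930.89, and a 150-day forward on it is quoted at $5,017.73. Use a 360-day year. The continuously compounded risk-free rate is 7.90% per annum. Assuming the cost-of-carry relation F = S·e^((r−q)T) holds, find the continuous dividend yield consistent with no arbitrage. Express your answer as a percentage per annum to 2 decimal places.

3.71%

From F = S·e^((r−q)T): (r − q) = ln(F/S)/T
ln(5017.73/4930.89) = ln(1.017611) = 0.017458
(r − q) = 0.017458 / (150/360) = 0.041899
q = r − ln(F/S)/T = 0.0790 − 0.041899 = 0.037101
q = 3.71%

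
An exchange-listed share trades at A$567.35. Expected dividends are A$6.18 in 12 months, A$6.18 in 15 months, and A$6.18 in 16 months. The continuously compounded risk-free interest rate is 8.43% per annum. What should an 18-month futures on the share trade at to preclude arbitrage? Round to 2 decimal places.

PV(dividends) I = 6.18·e^(−0.0843·12/12) + 6.18·e^(−0.0843·15/12) + 6.18·e^(−0.0843·16/12)
I = 5.6804 + 5.5619 + 5.5230 = 16.7653
F = (S − I)·e^(rT) = (567.35 − 16.7653) · e^(0.0843·18/12)
= 550.5847 · e^0.126450 = 550.5847 × 1.134793 = A$624.80

A$624.80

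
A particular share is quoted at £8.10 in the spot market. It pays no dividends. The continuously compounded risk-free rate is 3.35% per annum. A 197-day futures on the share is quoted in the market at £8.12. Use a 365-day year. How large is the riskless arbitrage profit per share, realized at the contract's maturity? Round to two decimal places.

£0.13 per share

Fair futures: F* = S·e^(carry·T), with carry = r = 0.0335
F* = 8.10 · e^(0.0335 × 197/365) = 8.10 · e^0.018081 = 8.10 × 1.018245 = £8.2478
Market £8.12 < fair £8.2478: forward underpriced → reverse cash-and-carry (short spot, go long the forward).
At maturity, profit = |F_mkt − F*| = |8.12 − 8.2478| = £0.13 per share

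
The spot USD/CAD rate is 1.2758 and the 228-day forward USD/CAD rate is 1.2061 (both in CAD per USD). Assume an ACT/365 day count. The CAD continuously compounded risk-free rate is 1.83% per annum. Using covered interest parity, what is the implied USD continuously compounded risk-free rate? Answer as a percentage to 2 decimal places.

10.82%

F = S·e^((r_CAD − r_USD)T) ⇒ r_USD = r_CAD − ln(F/S)/T
ln(1.2061/1.2758) = -0.056181; /(228/365) = -0.089939
r_USD = 0.0183 + 0.089939 = 0.108239
r_USD = 10.82%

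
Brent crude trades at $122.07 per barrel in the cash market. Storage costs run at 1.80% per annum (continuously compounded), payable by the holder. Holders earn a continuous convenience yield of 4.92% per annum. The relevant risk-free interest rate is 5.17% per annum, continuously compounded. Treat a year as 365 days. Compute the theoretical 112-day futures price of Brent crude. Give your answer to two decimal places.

Net carry = r + u − y = 0.0517 + 0.0180 − 0.0492 = 0.0205
F = S·e^((r+u−y)T) = 122.07 · e^(0.0205 × 112/365) = 122.07 · e^0.006290
= 122.07 × 1.006310 = $122.84 per barrel

$122.84 per barrel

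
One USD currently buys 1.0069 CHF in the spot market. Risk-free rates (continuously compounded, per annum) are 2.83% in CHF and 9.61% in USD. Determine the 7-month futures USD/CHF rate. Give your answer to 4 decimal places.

F = S·e^((r_CHF − r_USD)T) = 1.0069 · e^((0.0283 − 0.0961) × 7/12)
= 1.0069 · e^-0.039550 = 1.0069 × 0.961222
F = 0.9679 CHF per USD

0.9679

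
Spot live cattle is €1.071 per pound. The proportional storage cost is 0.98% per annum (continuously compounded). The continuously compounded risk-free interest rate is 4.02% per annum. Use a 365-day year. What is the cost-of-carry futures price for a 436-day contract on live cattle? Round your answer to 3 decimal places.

Net carry = r + u − y = 0.0402 + 0.0098 − 0.0000 = 0.0500
F = S·e^((r+u−y)T) = 1.071 · e^(0.0500 × 436/365) = 1.071 · e^0.059726
= 1.071 × 1.061546 = €1.137 per pound

€1.137 per pound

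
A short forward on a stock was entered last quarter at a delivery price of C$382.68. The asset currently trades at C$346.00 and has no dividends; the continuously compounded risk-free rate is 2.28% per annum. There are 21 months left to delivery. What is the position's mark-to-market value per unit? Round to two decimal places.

Current fair forward for the remaining 21 months: F = S·e^(r·T), r = 0.0228
F = 346.00 · e^(0.0228 × 21/12) = 346.00 × 1.040707 = 360.0846
Value of long forward = (F − K)·e^(−rT) = (360.0846 − 382.68) · e^(−0.0228·21/12)
= -22.5954 × 0.960886 = -21.71
Short position value = −(long value) = C$21.71

C$21.71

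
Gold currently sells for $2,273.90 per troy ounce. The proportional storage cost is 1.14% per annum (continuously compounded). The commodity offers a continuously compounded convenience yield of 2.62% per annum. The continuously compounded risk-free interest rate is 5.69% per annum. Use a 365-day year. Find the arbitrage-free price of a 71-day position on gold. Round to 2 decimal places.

Net carry = r + u − y = 0.0569 + 0.0114 − 0.0262 = 0.0421
F = S·e^((r+u−y)T) = 2273.90 · e^(0.0421 × 71/365) = 2273.90 · e^0.00818932
= 2273.90 × 1.00822294 = $2,292.60 per troy ounce

$2,292.60 per troy ounce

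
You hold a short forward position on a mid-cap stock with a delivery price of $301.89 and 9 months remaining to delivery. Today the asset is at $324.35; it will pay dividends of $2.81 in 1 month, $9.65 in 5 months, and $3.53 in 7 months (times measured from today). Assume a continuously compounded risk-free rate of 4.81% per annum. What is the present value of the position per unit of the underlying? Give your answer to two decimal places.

PV(remaining dividends) I = 2.81·e^(−0.0481·1/12) + 9.65·e^(−0.0481·5/12) + 3.53·e^(−0.0481·7/12) = 15.6896
Current forward F = (S − I)·e^(rT) = (324.35 − 15.6896)·e^(0.0481·9/12) = 308.6604 × 1.036734 = 319.9987
Value (long) = (F − K)·e^(−rT) = (319.9987 − 301.89) × 0.964568 = 17.4671
Short position value = −(long value) = -$17.47

-$17.47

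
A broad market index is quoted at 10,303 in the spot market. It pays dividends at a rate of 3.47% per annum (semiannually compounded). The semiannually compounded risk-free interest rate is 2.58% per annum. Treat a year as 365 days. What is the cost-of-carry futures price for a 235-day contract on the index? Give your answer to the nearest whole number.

F = S · (1+r/2)^(2T) / (1+q/2)^(2T)
= 10303 × 1.016642 / 1.022397 = 10303 × 0.994371
F = 10,245

10,245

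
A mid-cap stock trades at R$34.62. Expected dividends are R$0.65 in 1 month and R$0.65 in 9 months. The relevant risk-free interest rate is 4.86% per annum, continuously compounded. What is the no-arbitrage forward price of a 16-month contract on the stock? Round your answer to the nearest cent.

PV(dividends) I = 0.65·e^(−0.0486·1/12) + 0.65·e^(−0.0486·9/12)
I = 0.6474 + 0.6267 = 1.2741
F = (S − I)·e^(rT) = (34.62 − 1.2741) · e^(0.0486·16/12)
= 33.3459 · e^0.064800 = 33.3459 × 1.066946 = R$35.58

R$35.58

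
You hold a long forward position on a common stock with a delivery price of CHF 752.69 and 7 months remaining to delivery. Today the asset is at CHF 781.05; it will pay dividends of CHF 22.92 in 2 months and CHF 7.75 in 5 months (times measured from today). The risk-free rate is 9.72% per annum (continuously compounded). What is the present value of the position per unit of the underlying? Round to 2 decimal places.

PV(remaining dividends) I = 22.92·e^(−0.0972·2/12) + 7.75·e^(−0.0972·5/12) = 29.9941
Current forward F = (S − I)·e^(rT) = (781.05 − 29.9941)·e^(0.0972·7/12) = 751.0559 × 1.058338 = 794.8710
Value (long) = (F − K)·e^(−rT) = (794.8710 − 752.69) × 0.944877 = 39.8559
Value = CHF 39.86

CHF 39.86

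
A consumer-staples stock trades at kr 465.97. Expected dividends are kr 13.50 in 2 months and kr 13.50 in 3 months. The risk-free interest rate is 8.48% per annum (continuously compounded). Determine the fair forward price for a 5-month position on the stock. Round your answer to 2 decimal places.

PV(dividends) I = 13.50·e^(−0.0848·2/12) + 13.50·e^(−0.0848·3/12)
I = 13.3105 + 13.2168 = 26.5273
F = (S − I)·e^(rT) = (465.97 − 26.5273) · e^(0.0848·5/12)
= 439.4427 · e^0.035333 = 439.4427 × 1.035965 = kr 455.25

kr 455.25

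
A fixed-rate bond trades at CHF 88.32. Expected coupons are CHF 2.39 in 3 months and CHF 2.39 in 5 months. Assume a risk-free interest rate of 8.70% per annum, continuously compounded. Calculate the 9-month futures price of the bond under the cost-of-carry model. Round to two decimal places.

PV(coupons) I = 2.39·e^(−0.0870·3/12) + 2.39·e^(−0.0870·5/12)
I = 2.3386 + 2.3049 = 4.6435
F = (S − I)·e^(rT) = (88.32 − 4.6435) · e^(0.0870·9/12)
= 83.6765 · e^0.065250 = 83.6765 × 1.067426 = CHF 89.32

CHF 89.32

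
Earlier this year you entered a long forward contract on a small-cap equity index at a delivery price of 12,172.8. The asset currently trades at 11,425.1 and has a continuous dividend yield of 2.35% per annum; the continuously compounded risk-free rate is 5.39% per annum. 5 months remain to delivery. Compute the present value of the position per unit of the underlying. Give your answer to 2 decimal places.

-588.69

Current fair forward for the remaining 5 months: F = S·e^((r − q)·T), (r − q) = 0.0539 − 0.0235 = 0.0304
F = 11425.1 · e^(0.0304 × 5/12) = 11425.1 × 1.01274723 = 11570.7384
Value of long forward = (F − K)·e^(−rT) = (11570.7384 − 12172.8) · e^(−0.0539·5/12)
= -602.0616 × 0.97779198 = -588.69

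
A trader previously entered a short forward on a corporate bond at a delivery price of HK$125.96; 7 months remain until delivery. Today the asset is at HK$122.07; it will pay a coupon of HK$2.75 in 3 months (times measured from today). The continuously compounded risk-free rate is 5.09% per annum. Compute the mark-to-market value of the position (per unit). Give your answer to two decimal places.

HK$2.92

PV(remaining coupons) I = 2.75·e^(−0.0509·3/12) = 2.7152
Current forward F = (S − I)·e^(rT) = (122.07 − 2.7152)·e^(0.0509·7/12) = 119.3548 × 1.030137 = 122.9518
Value (long) = (F − K)·e^(−rT) = (122.9518 − 125.96) × 0.970745 = -2.9202
Short position value = −(long value) = HK$2.92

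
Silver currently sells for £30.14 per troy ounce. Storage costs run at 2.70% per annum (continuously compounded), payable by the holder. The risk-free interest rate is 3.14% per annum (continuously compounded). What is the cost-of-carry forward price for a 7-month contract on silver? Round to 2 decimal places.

£31.18 per troy ounce

Net carry = r + u − y = 0.0314 + 0.0270 − 0.0000 = 0.0584
F = S·e^((r+u−y)T) = 30.14 · e^(0.0584 × 7/12) = 30.14 · e^0.034067
= 30.14 × 1.034654 = £31.18 per troy ounce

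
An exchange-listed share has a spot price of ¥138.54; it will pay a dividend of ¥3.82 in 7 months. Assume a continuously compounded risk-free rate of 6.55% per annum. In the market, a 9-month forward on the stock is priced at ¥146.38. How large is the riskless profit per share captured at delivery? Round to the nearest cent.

PV(dividends) I = 3.82·e^(−0.0655·7/12) = 3.6768
Fair forward F* = (S − I)·e^(rT) = (138.54 − 3.6768)·e^0.049125 = 134.8632 × 1.050352 = 141.6538
Market ¥146.38 > fair 141.6538: forward overpriced → cash-and-carry (borrow at r, buy the stock and collect the dividends, short the forward).
Profit at T = |F_mkt − F*| = |146.38 − 141.6538| = ¥4.73 per share

¥4.73 per share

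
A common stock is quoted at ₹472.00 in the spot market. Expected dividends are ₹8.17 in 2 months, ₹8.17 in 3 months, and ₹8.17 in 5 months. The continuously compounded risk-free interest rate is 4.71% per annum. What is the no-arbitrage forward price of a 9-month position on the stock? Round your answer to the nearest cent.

₹463.91

PV(dividends) I = 8.17·e^(−0.0471·2/12) + 8.17·e^(−0.0471·3/12) + 8.17·e^(−0.0471·5/12)
I = 8.1061 + 8.0744 + 8.0112 = 24.1917
F = (S − I)·e^(rT) = (472.00 − 24.1917) · e^(0.0471·9/12)
= 447.8083 · e^0.035325 = 447.8083 × 1.035956 = ₹463.91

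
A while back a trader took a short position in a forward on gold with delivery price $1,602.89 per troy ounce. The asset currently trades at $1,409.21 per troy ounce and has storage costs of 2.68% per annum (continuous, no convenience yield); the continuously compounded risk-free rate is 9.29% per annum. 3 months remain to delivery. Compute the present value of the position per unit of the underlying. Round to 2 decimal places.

$147.41 per troy ounce

Current fair forward for the remaining 3 months: F = S·e^((r + u)·T), (r + u) = 0.0929 + 0.0268 = 0.1197
F = 1409.21 · e^(0.1197 × 3/12) = 1409.21 × 1.03037725 = 1452.0179
Value of long forward = (F − K)·e^(−rT) = (1452.0179 − 1602.89) · e^(−0.0929·3/12)
= -150.8721 × 0.97704262 = -147.41
Short position value = −(long value) = $147.41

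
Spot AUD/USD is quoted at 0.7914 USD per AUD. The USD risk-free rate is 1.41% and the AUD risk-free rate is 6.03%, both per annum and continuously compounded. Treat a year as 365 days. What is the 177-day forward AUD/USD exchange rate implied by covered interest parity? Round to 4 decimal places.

F = S·e^((r_USD − r_AUD)T) = 0.7914 · e^((0.0141 − 0.0603) × 177/365)
= 0.7914 · e^-0.022404 = 0.7914 × 0.977845
F = 0.7739 USD per AUD

0.7739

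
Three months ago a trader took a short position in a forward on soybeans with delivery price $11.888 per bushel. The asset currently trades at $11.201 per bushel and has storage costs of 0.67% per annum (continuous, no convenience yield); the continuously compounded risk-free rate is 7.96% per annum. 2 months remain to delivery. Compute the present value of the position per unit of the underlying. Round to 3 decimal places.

Current fair forward for the remaining 2 months: F = S·e^((r + u)·T), (r + u) = 0.0796 + 0.0067 = 0.0863
F = 11.201 · e^(0.0863 × 2/12) = 11.201 × 1.014487 = 11.3633
Value of long forward = (F − K)·e^(−rT) = (11.3633 − 11.888) · e^(−0.0796·2/12)
= -0.5247 × 0.986821 = -0.518
Short position value = −(long value) = $0.518

$0.518 per bushel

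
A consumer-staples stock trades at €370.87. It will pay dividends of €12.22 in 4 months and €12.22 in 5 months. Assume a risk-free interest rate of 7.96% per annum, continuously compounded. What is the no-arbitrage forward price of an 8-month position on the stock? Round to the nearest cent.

€366.07

PV(dividends) I = 12.22·e^(−0.0796·4/12) + 12.22·e^(−0.0796·5/12)
I = 11.9000 + 11.8214 = 23.7214
F = (S − I)·e^(rT) = (370.87 − 23.7214) · e^(0.0796·8/12)
= 347.1486 · e^0.053067 = 347.1486 × 1.054500 = €366.07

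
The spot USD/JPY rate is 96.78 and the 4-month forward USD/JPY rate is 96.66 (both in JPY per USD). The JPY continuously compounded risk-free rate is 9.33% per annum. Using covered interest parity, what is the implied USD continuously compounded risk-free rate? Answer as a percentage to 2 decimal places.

F = S·e^((r_JPY − r_USD)T) ⇒ r_USD = r_JPY − ln(F/S)/T
ln(96.66/96.78) = -0.001241; /(4/12) = -0.003723
r_USD = 0.0933 + 0.003723 = 0.097023
r_USD = 9.70%

9.70%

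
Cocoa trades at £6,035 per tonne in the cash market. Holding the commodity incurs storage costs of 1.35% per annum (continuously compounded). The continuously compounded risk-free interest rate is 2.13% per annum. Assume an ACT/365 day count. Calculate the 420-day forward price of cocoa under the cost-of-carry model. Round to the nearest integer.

£6,282 per tonne

Net carry = r + u − y = 0.0213 + 0.0135 − 0.0000 = 0.0348
F = S·e^((r+u−y)T) = 6035 · e^(0.0348 × 420/365) = 6035 · e^0.040044
= 6035 × 1.040857 = £6,282 per tonne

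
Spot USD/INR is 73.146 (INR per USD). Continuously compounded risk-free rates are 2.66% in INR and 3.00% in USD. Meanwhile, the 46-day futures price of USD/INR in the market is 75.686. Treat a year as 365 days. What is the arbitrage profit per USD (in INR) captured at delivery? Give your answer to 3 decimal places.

2.571 per USD (in INR)

Fair futures: F* = S·e^(carry·T), with carry = (r_INR − r_USD) = 0.0266 − 0.0300 = -0.0034
F* = 73.146 · e^(-0.0034 × 46/365) = 73.146 · e^-0.000428 = 73.146 × 0.999572 = 73.1147
Market 75.686 > fair 73.1147: forward overpriced → cash-and-carry (buy spot, short the forward).
At maturity, profit = |F_mkt − F*| = |75.686 − 73.1147| = 2.571 per USD (in INR)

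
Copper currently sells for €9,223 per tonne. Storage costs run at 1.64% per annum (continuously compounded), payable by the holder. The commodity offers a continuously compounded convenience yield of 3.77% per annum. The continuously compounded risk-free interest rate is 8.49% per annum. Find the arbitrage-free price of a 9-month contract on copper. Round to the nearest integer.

€9,674 per tonne

Net carry = r + u − y = 0.0849 + 0.0164 − 0.0377 = 0.0636
F = S·e^((r+u−y)T) = 9223 · e^(0.0636 × 9/12) = 9223 · e^0.047700
= 9223 × 1.048856 = €9,674 per tonne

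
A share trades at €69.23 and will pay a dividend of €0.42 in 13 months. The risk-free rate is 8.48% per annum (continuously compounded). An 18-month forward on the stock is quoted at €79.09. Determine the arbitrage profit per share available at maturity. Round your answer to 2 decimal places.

€0.90 per share

PV(dividends) I = 0.42·e^(−0.0848·13/12) = 0.3831
Fair forward F* = (S − I)·e^(rT) = (69.23 − 0.3831)·e^0.127200 = 68.8469 × 1.135644 = 78.1856
Market €79.09 > fair 78.1856: forward overpriced → cash-and-carry (borrow at r, buy the stock and collect the dividends, short the forward).
Profit at T = |F_mkt − F*| = |79.09 − 78.1856| = €0.90 per share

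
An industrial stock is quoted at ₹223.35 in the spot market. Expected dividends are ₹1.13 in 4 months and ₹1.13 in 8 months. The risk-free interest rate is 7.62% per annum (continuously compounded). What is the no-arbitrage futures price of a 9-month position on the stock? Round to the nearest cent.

₹234.18

PV(dividends) I = 1.13·e^(−0.0762·4/12) + 1.13·e^(−0.0762·8/12)
I = 1.1017 + 1.0740 = 2.1757
F = (S − I)·e^(rT) = (223.35 − 2.1757) · e^(0.0762·9/12)
= 221.1743 · e^0.057150 = 221.1743 × 1.058815 = ₹234.18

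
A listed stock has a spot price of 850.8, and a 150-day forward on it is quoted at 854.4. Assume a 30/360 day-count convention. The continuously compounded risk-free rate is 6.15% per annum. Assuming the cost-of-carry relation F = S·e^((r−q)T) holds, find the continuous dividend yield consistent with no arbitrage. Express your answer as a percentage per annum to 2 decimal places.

5.14%

From F = S·e^((r−q)T): (r − q) = ln(F/S)/T
ln(854.4/850.8) = ln(1.004231) = 0.004222
(r − q) = 0.004222 / (150/360) = 0.010133
q = r − ln(F/S)/T = 0.0615 − 0.010133 = 0.051367
q = 5.14%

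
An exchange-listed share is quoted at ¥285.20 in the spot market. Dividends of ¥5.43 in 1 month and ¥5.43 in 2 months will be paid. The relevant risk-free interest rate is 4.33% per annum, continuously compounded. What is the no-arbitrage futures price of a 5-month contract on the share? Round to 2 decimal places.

PV(dividends) I = 5.43·e^(−0.0433·1/12) + 5.43·e^(−0.0433·2/12)
I = 5.4104 + 5.3910 = 10.8014
F = (S − I)·e^(rT) = (285.20 − 10.8014) · e^(0.0433·5/12)
= 274.3986 · e^0.018042 = 274.3986 × 1.018206 = ¥279.39

¥279.39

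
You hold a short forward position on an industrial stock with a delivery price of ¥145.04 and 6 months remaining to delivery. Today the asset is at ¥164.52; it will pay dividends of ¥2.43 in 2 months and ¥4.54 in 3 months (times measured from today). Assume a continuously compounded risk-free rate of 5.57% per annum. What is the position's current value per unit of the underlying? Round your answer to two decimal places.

PV(remaining dividends) I = 2.43·e^(−0.0557·2/12) + 4.54·e^(−0.0557·3/12) = 6.8848
Current forward F = (S − I)·e^(rT) = (164.52 − 6.8848)·e^(0.0557·6/12) = 157.6352 × 1.028241 = 162.0870
Value (long) = (F − K)·e^(−rT) = (162.0870 − 145.04) × 0.972534 = 16.5788
Short position value = −(long value) = -¥16.58

-¥16.58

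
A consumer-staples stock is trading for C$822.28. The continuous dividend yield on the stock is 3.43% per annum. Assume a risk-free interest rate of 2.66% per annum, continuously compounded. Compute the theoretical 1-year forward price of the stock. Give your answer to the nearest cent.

C$815.97

F = S·e^((r − q)T) = 822.28 · e^((0.0266 − 0.0343) × 12/12)
= 822.28 · e^-0.007700 = 822.28 × 0.992330
F = C$815.97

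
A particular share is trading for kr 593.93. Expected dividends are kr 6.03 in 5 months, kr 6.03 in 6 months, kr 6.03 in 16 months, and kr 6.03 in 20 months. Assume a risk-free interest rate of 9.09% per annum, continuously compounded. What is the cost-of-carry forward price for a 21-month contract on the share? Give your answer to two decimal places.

PV(dividends) I = 6.03·e^(−0.0909·5/12) + 6.03·e^(−0.0909·6/12) + 6.03·e^(−0.0909·16/12) + 6.03·e^(−0.0909·20/12)
I = 5.8059 + 5.7621 + 5.3417 + 5.1823 = 22.0920
F = (S − I)·e^(rT) = (593.93 − 22.0920) · e^(0.0909·21/12)
= 571.8380 · e^0.159075 = 571.8380 × 1.172426 = kr 670.44

kr 670.44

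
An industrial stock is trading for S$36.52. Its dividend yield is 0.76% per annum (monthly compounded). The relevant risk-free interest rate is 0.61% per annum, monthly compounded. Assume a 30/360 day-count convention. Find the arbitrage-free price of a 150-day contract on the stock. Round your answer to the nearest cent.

F = S · (1+r/12)^(12T) / (1+q/12)^(12T)
= 36.52 × 1.002544 / 1.003171 = 36.52 × 0.999375
F = S$36.50

S$36.50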